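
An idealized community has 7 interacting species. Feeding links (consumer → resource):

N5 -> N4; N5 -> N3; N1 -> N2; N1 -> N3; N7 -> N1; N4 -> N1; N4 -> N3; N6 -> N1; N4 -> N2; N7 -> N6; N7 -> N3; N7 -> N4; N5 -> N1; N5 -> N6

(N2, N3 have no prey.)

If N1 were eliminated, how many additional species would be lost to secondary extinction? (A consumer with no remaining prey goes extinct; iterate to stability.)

Remove N1.
Round 1: N6 (all prey gone) → extinct.
No further losses. Total secondary extinctions: 1.

1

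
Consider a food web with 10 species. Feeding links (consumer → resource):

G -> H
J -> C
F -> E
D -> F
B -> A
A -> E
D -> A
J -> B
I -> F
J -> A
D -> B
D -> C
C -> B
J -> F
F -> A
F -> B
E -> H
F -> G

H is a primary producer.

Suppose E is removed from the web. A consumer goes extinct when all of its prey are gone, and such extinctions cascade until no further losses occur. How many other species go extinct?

3

Remove E.
Round 1: A (all prey gone) → extinct.
Round 2: B (all prey gone) → extinct.
Round 3: C (all prey gone) → extinct.
No further losses. Total secondary extinctions: 3.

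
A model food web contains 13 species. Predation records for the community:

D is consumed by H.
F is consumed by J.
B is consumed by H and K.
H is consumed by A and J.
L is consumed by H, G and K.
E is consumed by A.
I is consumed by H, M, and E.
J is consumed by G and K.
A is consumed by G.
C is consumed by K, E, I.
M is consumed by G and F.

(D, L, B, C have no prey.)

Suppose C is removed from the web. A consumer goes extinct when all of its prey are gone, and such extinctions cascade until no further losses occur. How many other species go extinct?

4

Remove C.
Round 1: I (all prey gone) → extinct.
Round 2: E (all prey gone), M (all prey gone) → extinct.
Round 3: F (all prey gone) → extinct.
No further losses. Total secondary extinctions: 4.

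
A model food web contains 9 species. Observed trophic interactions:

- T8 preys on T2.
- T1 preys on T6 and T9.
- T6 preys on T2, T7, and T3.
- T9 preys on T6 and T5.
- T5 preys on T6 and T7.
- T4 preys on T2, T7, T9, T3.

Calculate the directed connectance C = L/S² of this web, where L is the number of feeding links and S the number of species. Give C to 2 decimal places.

C = 0.17

The web has S = 9 species and L = 14 feeding links.
C = L / S² = 14 / 81 = 0.1728 ≈ 0.17.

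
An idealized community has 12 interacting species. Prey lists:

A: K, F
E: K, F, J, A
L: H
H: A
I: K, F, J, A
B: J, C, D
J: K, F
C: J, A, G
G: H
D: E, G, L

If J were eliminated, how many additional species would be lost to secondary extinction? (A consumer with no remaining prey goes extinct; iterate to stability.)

Remove J.
Every predator of it retains at least one other prey: I still has K, F, A; E still has K, F, A; C still has A, G; B still has C, D.
No consumer loses all prey, so no secondary extinctions occur.

0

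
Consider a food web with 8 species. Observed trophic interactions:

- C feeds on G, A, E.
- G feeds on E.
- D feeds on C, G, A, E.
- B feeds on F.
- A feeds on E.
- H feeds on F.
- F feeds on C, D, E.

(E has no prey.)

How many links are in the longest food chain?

5 links

One longest chain: E → A → C → D → F → H.
It has 6 species and 5 links.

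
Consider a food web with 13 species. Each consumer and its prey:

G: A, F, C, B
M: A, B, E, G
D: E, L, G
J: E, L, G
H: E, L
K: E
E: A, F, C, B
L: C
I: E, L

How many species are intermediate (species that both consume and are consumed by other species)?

Intermediate species (has both prey and predators): E, L, G.
Count: 3.

3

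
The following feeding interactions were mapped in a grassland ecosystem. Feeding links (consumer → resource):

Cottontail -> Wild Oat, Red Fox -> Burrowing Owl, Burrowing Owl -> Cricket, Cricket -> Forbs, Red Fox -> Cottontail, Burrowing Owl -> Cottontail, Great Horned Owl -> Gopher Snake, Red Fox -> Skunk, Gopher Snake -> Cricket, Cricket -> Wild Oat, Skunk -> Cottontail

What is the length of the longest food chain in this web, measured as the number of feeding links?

One longest chain: Wild Oat → Cottontail → Burrowing Owl → Red Fox.
It has 4 species and 3 links.

3 links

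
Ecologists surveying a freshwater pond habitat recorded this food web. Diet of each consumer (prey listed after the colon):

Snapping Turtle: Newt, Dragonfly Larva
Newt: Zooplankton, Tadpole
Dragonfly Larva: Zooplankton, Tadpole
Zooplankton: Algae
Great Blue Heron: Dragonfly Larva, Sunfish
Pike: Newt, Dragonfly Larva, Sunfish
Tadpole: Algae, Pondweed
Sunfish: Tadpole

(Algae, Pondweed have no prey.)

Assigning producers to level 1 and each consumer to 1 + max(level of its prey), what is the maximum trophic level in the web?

4

Producers (level 1): Algae, Pondweed.
Algae → Zooplankton → Newt → Pike gives Pike level 4.
No species has a prey at level 4, so no species reaches level 5.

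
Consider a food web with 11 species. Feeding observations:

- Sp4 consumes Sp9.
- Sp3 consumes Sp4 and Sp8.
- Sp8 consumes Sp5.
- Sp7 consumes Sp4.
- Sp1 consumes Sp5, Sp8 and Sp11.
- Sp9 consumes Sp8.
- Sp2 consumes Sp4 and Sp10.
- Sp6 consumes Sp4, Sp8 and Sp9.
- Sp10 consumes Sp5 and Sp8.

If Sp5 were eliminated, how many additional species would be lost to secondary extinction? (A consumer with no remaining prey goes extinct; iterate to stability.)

8

Remove Sp5.
Round 1: Sp8 (all prey gone) → extinct.
Round 2: Sp9 (all prey gone), Sp10 (all prey gone) → extinct.
Round 3: Sp4 (all prey gone) → extinct.
Round 4: Sp2 (all prey gone), Sp6 (all prey gone), Sp3 (all prey gone), Sp7 (all prey gone) → extinct.
No further losses. Total secondary extinctions: 8.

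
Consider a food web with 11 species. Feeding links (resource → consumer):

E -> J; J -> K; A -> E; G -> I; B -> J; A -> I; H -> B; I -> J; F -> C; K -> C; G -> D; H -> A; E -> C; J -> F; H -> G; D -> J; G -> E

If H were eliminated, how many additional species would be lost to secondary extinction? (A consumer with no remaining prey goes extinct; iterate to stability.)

10

Remove H.
Round 1: A (all prey gone), B (all prey gone), G (all prey gone) → extinct.
Round 2: I (all prey gone), E (all prey gone), D (all prey gone) → extinct.
Round 3: J (all prey gone) → extinct.
Round 4: F (all prey gone), K (all prey gone) → extinct.
Round 5: C (all prey gone) → extinct.
No further losses. Total secondary extinctions: 10.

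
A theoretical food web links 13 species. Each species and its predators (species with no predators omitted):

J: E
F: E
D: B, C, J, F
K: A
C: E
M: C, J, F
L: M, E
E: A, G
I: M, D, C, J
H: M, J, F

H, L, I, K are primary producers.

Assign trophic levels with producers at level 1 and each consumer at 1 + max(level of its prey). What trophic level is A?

Trophic level 5

H is a producer → level 1.
M eats H (level 1); other prey at levels: L 1, I 1 → level 2.
J eats M (level 2); other prey at levels: H 1, I 1, D 2 → level 3.
E eats J (level 3); other prey at levels: L 1, C 3, F 3 → level 4.
A eats E (level 4); other prey at levels: K 1 → level 5.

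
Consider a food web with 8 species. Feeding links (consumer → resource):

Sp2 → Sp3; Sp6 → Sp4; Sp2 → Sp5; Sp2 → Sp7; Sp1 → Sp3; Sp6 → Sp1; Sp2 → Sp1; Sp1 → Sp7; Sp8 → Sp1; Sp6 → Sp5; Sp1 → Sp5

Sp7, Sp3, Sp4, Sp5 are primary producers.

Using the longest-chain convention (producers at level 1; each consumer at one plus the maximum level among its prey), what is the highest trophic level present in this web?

Producers (level 1): Sp7, Sp3, Sp4, Sp5.
Sp7 → Sp1 → Sp8 gives Sp8 level 3.
No species has a prey at level 3, so no species reaches level 4.

3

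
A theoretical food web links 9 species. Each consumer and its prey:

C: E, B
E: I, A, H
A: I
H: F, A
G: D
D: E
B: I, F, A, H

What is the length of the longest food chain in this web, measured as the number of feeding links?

One longest chain: I → A → H → E → D → G.
It has 6 species and 5 links.

5 links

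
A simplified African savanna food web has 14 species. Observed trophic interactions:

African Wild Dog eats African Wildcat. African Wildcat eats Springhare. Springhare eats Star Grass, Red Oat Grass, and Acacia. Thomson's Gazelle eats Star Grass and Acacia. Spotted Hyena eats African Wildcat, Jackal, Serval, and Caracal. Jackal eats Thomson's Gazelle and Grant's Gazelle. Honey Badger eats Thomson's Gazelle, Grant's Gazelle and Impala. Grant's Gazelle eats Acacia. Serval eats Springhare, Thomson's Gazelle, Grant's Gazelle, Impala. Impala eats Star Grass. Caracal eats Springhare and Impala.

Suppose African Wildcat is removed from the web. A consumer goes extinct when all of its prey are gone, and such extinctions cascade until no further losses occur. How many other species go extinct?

1

Remove African Wildcat.
Round 1: African Wild Dog (all prey gone) → extinct.
No further losses. Total secondary extinctions: 1.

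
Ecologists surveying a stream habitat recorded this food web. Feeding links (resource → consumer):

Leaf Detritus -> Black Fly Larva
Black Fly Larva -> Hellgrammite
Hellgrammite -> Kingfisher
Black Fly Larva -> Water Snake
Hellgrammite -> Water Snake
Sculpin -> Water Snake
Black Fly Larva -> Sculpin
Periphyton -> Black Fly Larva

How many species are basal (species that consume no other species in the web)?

2

Basal species (no prey listed): Periphyton, Leaf Detritus.
Count: 2.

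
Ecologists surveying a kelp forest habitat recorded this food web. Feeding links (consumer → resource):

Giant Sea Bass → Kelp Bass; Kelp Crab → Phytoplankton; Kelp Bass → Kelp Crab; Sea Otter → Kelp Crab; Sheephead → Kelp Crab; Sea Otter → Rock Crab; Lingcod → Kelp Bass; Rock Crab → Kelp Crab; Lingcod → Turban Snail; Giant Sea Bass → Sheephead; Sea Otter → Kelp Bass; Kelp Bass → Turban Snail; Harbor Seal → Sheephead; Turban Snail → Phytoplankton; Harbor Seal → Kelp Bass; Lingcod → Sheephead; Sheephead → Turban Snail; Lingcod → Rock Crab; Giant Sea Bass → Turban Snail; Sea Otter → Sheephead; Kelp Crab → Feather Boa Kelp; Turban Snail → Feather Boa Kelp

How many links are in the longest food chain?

3 links

One longest chain: Phytoplankton → Turban Snail → Kelp Bass → Harbor Seal.
It has 4 species and 3 links.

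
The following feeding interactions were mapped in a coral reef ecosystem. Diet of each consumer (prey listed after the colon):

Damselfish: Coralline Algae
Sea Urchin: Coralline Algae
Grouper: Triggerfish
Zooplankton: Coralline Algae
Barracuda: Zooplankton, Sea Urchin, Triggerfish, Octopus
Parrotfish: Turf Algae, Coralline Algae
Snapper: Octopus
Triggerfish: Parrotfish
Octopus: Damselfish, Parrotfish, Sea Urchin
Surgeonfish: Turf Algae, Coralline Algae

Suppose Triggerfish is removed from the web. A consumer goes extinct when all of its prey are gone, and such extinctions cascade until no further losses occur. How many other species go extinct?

Remove Triggerfish.
Round 1: Grouper (all prey gone) → extinct.
No further losses. Total secondary extinctions: 1.

1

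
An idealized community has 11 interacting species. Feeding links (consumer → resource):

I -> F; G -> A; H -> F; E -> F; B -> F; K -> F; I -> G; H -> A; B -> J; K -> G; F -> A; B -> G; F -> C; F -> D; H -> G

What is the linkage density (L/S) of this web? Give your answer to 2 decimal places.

L/S = 1.36

There are L = 15 links among S = 11 species.
L/S = 15/11 = 1.3636 ≈ 1.36.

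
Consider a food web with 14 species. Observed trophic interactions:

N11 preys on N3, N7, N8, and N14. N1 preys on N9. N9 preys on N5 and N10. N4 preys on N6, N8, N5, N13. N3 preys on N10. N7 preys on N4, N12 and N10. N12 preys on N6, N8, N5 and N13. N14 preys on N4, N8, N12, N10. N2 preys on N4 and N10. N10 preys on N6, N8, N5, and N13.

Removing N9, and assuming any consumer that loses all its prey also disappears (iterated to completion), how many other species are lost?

1

Remove N9.
Round 1: N1 (all prey gone) → extinct.
No further losses. Total secondary extinctions: 1.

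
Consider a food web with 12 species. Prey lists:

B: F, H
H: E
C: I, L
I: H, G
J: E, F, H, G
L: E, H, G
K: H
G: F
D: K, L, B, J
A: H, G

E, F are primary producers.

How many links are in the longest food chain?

3 links

One longest chain: E → H → J → D.
It has 4 species and 3 links.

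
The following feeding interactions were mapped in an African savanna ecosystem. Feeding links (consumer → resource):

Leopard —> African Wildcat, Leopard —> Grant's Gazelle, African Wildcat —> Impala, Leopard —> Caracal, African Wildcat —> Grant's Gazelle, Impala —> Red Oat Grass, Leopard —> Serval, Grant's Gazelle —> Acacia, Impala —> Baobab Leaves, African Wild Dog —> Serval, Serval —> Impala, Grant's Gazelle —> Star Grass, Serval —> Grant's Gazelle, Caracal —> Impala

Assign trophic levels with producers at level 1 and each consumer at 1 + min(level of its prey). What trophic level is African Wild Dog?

Trophic level 4

Baobab Leaves is a producer → level 1.
Impala eats Baobab Leaves → level 2.
Serval eats Impala → level 3.
African Wild Dog eats Serval → level 4.
No prey of African Wild Dog is below level 3, so 4 is the minimum.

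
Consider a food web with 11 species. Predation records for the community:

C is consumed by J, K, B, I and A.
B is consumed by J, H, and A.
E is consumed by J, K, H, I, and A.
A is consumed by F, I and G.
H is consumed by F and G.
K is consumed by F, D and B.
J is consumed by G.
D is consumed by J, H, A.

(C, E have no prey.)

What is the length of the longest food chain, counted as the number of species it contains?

5 species

One longest chain: C → K → B → A → F.
It has 5 species and 4 links.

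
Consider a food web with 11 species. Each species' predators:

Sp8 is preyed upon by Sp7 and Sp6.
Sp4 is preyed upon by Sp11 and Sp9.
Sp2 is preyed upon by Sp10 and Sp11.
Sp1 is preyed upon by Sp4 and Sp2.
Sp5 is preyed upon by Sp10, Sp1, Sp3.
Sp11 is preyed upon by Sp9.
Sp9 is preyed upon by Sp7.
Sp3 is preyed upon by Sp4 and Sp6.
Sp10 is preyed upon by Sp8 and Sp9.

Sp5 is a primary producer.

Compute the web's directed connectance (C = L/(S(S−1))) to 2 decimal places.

C = 0.15

The web has S = 11 species and L = 17 feeding links.
C = L / (S(S−1)) = 17 / 110 = 0.1545 ≈ 0.15.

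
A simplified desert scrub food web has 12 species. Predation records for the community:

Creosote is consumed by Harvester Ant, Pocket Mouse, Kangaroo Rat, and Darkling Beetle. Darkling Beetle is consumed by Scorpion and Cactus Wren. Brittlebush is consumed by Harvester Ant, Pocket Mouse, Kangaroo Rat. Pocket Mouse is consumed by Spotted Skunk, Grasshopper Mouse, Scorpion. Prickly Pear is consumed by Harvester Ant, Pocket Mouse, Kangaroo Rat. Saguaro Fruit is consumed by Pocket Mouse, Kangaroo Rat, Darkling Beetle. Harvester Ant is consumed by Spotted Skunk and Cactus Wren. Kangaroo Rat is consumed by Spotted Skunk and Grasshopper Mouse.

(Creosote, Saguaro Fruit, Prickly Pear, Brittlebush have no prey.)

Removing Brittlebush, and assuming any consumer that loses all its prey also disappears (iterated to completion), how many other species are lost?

Remove Brittlebush.
Every predator of it retains at least one other prey: Kangaroo Rat still has Creosote, Saguaro Fruit, Prickly Pear; Pocket Mouse still has Creosote, Saguaro Fruit, Prickly Pear; Harvester Ant still has Creosote, Prickly Pear.
No consumer loses all prey, so no secondary extinctions occur.

0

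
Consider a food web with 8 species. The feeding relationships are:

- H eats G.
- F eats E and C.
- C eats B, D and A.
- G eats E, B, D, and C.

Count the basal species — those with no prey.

Basal species (no prey listed): A, D, B, E.
Count: 4.

4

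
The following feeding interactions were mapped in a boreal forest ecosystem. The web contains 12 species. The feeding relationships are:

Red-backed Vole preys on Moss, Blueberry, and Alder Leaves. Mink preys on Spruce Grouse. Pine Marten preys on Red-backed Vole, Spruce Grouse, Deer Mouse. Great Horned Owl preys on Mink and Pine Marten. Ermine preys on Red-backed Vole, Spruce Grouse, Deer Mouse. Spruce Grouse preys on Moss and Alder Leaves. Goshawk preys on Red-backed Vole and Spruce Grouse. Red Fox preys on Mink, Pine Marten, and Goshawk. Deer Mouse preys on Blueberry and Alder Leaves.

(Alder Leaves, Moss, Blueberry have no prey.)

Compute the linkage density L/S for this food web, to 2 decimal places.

L/S = 1.75

There are L = 21 links among S = 12 species.
L/S = 21/12 = 1.7500 ≈ 1.75.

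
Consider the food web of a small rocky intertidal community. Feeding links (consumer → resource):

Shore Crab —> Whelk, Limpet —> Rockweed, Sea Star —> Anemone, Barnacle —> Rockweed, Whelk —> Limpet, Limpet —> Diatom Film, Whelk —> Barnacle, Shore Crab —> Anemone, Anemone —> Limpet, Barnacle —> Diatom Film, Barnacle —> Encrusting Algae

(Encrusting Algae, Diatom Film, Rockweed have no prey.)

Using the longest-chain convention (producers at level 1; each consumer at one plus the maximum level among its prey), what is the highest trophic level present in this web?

Producers (level 1): Encrusting Algae, Diatom Film, Rockweed.
Diatom Film → Limpet → Anemone → Shore Crab gives Shore Crab level 4.
No species has a prey at level 4, so no species reaches level 5.

4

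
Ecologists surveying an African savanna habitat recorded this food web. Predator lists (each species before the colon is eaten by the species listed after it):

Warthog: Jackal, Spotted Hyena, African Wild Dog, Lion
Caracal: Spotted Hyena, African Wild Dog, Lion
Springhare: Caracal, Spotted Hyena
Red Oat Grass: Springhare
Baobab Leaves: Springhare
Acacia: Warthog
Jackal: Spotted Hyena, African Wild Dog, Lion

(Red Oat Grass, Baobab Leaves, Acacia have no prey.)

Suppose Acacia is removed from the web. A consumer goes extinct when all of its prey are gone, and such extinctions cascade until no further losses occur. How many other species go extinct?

2

Remove Acacia.
Round 1: Warthog (all prey gone) → extinct.
Round 2: Jackal (all prey gone) → extinct.
No further losses. Total secondary extinctions: 2.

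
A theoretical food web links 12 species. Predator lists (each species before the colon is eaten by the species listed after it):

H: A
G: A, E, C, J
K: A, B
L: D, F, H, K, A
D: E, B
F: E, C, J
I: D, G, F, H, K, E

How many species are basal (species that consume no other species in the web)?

2

Basal species (no prey listed): L, I.
Count: 2.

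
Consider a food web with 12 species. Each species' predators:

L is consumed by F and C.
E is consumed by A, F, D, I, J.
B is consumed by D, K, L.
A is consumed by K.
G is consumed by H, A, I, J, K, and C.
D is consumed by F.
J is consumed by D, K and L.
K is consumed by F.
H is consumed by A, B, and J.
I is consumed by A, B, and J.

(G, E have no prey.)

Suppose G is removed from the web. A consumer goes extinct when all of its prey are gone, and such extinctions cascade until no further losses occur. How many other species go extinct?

1

Remove G.
Round 1: H (all prey gone) → extinct.
No further losses. Total secondary extinctions: 1.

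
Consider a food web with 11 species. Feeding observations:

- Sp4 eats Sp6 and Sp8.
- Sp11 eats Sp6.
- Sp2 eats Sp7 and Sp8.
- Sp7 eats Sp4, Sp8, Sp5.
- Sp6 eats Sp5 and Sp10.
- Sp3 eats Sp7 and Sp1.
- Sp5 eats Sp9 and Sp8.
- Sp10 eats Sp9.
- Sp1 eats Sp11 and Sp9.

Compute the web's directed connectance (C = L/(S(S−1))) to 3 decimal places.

The web has S = 11 species and L = 17 feeding links.
C = L / (S(S−1)) = 17 / 110 = 0.1545 ≈ 0.155.

C = 0.155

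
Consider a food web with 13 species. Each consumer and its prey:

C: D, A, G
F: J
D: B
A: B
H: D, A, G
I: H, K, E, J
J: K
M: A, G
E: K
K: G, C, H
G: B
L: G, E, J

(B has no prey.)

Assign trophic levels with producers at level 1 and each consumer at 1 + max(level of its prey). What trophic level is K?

Trophic level 4

B is a producer → level 1.
D eats B → level 2.
C eats D (level 2); other prey at levels: A 2, G 2 → level 3.
K eats C (level 3); other prey at levels: G 2, H 3 → level 4.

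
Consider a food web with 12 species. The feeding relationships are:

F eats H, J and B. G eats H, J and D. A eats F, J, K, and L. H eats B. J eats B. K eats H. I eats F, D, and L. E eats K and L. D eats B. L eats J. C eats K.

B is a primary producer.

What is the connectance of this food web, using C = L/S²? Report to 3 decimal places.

C = 0.146

The web has S = 12 species and L = 21 feeding links.
C = L / S² = 21 / 144 = 0.1458 ≈ 0.146.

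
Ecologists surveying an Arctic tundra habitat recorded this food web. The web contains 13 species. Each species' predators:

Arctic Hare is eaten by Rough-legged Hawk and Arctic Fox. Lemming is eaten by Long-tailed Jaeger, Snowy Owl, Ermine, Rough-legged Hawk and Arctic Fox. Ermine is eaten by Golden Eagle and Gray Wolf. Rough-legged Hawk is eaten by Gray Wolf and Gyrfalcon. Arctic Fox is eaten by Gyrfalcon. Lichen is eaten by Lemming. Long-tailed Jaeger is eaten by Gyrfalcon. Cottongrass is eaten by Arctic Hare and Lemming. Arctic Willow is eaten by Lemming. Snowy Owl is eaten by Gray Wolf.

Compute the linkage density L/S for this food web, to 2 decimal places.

L/S = 1.38

There are L = 18 links among S = 13 species.
L/S = 18/13 = 1.3846 ≈ 1.38.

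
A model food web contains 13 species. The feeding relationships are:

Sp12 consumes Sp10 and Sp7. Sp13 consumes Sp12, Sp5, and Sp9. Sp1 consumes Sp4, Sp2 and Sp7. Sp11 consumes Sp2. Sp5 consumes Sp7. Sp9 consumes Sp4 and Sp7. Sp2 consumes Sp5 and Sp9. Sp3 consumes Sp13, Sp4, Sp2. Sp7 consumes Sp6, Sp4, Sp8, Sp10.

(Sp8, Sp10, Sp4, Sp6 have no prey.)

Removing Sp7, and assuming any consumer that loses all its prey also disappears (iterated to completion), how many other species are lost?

Remove Sp7.
Round 1: Sp5 (all prey gone) → extinct.
No further losses. Total secondary extinctions: 1.

1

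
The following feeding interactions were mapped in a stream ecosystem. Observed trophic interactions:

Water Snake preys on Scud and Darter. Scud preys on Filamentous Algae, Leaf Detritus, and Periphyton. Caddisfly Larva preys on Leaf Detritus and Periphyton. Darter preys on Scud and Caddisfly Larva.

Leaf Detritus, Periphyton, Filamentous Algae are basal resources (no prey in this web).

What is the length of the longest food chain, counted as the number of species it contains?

4 species

One longest chain: Leaf Detritus → Scud → Darter → Water Snake.
It has 4 species and 3 links.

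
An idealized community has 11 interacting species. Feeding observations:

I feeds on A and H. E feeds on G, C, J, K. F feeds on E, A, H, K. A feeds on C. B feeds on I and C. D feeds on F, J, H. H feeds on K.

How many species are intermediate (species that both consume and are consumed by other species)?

Intermediate species (has both prey and predators): E, H, A, F, I.
Count: 5.

5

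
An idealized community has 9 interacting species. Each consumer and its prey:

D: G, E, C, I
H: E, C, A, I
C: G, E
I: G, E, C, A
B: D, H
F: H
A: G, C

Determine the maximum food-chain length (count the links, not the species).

5 links

One longest chain: G → C → A → I → H → F.
It has 6 species and 5 links.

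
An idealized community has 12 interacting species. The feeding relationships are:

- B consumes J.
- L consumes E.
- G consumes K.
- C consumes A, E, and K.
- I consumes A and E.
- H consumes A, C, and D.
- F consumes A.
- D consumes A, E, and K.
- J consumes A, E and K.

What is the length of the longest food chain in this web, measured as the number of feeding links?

2 links

One longest chain: K → D → H.
It has 3 species and 2 links.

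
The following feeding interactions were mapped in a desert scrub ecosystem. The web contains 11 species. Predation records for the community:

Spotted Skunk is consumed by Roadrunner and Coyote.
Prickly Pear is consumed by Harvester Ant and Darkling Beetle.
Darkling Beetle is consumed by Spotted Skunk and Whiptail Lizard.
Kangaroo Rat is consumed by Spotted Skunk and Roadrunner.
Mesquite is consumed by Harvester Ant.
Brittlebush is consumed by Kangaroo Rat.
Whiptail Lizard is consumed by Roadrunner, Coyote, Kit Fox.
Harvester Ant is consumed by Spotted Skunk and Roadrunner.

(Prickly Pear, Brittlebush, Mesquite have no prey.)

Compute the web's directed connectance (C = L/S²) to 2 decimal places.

C = 0.12

The web has S = 11 species and L = 15 feeding links.
C = L / S² = 15 / 121 = 0.1240 ≈ 0.12.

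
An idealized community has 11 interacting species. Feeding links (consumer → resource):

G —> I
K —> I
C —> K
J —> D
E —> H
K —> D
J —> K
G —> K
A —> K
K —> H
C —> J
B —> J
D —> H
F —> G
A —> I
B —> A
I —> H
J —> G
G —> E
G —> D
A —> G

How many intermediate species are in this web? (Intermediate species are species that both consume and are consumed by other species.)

Intermediate species (has both prey and predators): I, D, E, K, G, A, J.
Count: 7.

7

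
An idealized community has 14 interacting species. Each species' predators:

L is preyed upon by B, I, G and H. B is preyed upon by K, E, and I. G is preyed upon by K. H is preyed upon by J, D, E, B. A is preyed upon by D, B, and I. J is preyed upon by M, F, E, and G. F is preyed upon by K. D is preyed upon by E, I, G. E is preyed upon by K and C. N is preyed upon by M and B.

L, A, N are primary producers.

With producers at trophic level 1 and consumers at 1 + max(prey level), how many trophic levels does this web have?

Producers (level 1): L, A, N.
L → H → J → F → K gives K level 5.
No species has a prey at level 5, so no species reaches level 6.

5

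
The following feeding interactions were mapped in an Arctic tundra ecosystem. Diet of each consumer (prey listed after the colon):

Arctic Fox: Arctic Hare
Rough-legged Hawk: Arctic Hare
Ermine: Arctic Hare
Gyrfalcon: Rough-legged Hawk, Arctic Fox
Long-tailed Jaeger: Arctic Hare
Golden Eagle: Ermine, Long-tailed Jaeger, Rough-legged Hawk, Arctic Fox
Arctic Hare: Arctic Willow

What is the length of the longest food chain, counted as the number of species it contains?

One longest chain: Arctic Willow → Arctic Hare → Ermine → Golden Eagle.
It has 4 species and 3 links.

4 species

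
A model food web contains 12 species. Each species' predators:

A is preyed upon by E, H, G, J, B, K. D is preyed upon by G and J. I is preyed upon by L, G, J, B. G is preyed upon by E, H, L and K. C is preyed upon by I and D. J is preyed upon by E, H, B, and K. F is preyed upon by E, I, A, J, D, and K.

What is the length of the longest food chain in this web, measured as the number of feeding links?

One longest chain: F → A → J → E.
It has 4 species and 3 links.

3 links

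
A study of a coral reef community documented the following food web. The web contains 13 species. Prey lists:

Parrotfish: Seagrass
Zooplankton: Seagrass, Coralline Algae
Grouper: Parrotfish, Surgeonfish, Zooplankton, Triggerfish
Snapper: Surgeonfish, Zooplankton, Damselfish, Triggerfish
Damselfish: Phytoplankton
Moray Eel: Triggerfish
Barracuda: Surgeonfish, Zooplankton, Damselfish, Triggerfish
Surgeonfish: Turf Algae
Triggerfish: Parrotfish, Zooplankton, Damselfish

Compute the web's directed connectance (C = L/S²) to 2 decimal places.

C = 0.12

The web has S = 13 species and L = 21 feeding links.
C = L / S² = 21 / 169 = 0.1243 ≈ 0.12.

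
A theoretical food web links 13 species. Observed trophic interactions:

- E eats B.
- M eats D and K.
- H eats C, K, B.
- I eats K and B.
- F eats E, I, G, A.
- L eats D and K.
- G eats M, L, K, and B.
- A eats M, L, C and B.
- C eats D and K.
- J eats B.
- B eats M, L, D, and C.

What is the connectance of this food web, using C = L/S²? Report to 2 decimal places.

C = 0.17

The web has S = 13 species and L = 29 feeding links.
C = L / S² = 29 / 169 = 0.1716 ≈ 0.17.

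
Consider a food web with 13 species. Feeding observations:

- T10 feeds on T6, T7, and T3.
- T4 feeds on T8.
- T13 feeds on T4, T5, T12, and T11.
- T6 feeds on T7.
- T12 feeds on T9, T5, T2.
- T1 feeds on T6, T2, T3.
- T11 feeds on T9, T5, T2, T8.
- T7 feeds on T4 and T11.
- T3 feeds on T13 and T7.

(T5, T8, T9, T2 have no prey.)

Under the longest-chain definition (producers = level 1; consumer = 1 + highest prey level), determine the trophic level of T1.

T5 is a producer → level 1.
T11 eats T5 (level 1); other prey at levels: T8 1, T9 1, T2 1 → level 2.
T13 eats T11 (level 2); other prey at levels: T5 1, T12 2, T4 2 → level 3.
T3 eats T13 (level 3); other prey at levels: T7 3 → level 4.
T1 eats T3 (level 4); other prey at levels: T2 1, T6 4 → level 5.

Trophic level 5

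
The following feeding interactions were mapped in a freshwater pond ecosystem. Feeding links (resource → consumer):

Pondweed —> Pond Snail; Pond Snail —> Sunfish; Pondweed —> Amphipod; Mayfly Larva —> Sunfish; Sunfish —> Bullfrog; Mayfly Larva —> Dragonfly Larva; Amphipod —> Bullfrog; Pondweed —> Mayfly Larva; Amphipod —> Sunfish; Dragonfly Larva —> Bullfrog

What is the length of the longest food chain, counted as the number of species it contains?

One longest chain: Pondweed → Mayfly Larva → Dragonfly Larva → Bullfrog.
It has 4 species and 3 links.

4 species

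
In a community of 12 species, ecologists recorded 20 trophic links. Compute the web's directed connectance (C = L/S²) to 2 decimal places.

The web has S = 12 species and L = 20 feeding links.
C = L / S² = 20 / 144 = 0.1389 ≈ 0.14.

C = 0.14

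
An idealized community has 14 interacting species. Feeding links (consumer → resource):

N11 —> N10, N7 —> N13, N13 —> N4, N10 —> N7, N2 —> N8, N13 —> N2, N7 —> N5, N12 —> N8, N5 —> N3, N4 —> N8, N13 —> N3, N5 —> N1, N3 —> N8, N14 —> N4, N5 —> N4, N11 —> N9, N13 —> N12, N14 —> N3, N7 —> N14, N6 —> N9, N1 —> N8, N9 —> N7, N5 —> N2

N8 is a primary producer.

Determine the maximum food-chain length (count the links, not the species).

5 links

One longest chain: N8 → N4 → N14 → N7 → N9 → N6.
It has 6 species and 5 links.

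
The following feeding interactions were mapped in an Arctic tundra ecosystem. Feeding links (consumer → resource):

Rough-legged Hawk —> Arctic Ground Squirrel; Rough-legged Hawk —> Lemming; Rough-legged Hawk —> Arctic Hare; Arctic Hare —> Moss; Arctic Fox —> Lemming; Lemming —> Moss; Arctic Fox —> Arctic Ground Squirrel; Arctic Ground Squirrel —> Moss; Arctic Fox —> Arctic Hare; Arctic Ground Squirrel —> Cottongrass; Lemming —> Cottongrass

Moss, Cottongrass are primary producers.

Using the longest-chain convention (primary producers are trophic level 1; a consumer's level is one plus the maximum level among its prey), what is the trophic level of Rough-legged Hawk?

Trophic level 3

Moss is a producer → level 1.
Arctic Ground Squirrel eats Moss (level 1); other prey at levels: Cottongrass 1 → level 2.
Rough-legged Hawk eats Arctic Ground Squirrel (level 2); other prey at levels: Arctic Hare 2, Lemming 2 → level 3.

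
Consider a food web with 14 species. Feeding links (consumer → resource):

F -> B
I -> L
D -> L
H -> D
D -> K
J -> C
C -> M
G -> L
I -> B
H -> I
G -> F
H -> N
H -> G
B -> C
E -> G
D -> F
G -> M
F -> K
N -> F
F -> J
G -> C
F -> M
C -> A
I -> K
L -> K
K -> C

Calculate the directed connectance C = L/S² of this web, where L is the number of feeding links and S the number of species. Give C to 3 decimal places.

C = 0.133

The web has S = 14 species and L = 26 feeding links.
C = L / S² = 26 / 196 = 0.1327 ≈ 0.133.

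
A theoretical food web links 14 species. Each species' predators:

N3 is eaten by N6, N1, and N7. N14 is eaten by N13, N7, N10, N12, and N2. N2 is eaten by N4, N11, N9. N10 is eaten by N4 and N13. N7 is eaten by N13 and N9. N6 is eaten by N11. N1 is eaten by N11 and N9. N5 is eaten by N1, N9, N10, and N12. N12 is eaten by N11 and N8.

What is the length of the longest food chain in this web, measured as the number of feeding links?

2 links

One longest chain: N5 → N12 → N8.
It has 3 species and 2 links.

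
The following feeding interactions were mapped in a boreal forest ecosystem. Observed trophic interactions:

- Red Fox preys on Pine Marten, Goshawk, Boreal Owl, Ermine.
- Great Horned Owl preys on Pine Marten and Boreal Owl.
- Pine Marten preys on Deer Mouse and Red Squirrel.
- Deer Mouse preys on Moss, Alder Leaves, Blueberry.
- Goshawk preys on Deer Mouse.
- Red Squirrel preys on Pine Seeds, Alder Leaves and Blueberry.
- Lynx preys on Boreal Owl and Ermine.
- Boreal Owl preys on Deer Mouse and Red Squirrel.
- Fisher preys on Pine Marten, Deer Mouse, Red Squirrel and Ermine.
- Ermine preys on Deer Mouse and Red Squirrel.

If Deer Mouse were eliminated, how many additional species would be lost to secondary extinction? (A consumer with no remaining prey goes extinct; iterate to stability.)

1

Remove Deer Mouse.
Round 1: Goshawk (all prey gone) → extinct.
No further losses. Total secondary extinctions: 1.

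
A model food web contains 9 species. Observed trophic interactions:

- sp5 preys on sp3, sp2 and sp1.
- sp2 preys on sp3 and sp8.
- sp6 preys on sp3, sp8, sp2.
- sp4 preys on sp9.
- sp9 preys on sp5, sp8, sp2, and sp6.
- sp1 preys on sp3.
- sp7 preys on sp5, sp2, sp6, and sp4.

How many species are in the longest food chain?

6 species

One longest chain: sp3 → sp2 → sp5 → sp9 → sp4 → sp7.
It has 6 species and 5 links.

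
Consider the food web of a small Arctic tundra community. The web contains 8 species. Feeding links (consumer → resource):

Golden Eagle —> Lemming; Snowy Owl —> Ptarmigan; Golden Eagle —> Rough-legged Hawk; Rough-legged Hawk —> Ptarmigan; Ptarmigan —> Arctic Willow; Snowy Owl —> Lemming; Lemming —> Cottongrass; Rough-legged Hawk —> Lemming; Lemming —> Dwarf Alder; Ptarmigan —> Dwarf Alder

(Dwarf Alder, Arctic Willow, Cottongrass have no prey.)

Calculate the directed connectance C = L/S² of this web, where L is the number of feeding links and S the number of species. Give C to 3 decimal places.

The web has S = 8 species and L = 10 feeding links.
C = L / S² = 10 / 64 = 0.1562 ≈ 0.156.

C = 0.156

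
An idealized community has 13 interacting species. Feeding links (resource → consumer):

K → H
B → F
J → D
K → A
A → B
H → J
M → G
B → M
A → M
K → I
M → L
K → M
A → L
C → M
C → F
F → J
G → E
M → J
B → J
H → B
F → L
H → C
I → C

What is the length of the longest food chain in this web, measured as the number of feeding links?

5 links

One longest chain: K → A → B → M → J → D.
It has 6 species and 5 links.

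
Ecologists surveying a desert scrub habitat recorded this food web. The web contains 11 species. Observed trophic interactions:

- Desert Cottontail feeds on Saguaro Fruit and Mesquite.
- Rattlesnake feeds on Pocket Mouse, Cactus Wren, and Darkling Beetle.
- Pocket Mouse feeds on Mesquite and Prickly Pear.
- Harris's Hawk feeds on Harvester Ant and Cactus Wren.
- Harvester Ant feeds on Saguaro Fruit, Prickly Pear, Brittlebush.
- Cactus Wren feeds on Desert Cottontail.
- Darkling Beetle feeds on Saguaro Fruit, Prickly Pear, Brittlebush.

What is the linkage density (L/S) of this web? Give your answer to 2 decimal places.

There are L = 16 links among S = 11 species.
L/S = 16/11 = 1.4545 ≈ 1.45.

L/S = 1.45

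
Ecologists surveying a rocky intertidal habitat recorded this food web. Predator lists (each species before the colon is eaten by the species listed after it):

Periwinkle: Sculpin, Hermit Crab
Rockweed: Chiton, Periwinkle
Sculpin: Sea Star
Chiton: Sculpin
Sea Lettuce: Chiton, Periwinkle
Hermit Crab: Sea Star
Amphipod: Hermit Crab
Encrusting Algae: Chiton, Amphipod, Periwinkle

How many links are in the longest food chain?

3 links

One longest chain: Encrusting Algae → Chiton → Sculpin → Sea Star.
It has 4 species and 3 links.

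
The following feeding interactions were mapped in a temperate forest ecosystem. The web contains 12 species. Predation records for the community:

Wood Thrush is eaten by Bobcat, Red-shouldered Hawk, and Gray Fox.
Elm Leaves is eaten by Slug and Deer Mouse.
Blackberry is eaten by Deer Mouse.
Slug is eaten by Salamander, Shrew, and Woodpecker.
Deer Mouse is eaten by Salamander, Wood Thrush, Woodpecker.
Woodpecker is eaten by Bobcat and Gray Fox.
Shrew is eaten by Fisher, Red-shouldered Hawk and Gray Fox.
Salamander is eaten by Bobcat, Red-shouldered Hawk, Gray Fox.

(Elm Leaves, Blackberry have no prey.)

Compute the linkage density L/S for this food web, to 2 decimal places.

There are L = 20 links among S = 12 species.
L/S = 20/12 = 1.6667 ≈ 1.67.

L/S = 1.67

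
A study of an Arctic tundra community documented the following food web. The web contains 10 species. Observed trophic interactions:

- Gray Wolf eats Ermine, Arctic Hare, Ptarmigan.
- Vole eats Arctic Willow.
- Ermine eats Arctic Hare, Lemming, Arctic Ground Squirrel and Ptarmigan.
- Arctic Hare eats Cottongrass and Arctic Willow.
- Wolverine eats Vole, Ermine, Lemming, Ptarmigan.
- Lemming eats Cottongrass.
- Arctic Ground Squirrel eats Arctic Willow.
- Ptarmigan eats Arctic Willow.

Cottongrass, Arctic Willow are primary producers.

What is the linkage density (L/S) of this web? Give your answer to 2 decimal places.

L/S = 1.70

There are L = 17 links among S = 10 species.
L/S = 17/10 = 1.7000 ≈ 1.70.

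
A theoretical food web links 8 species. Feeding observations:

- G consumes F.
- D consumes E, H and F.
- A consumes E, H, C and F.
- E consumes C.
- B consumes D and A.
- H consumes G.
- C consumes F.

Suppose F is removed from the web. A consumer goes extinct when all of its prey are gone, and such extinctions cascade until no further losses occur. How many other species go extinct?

7

Remove F.
Round 1: G (all prey gone), C (all prey gone) → extinct.
Round 2: E (all prey gone), H (all prey gone) → extinct.
Round 3: D (all prey gone), A (all prey gone) → extinct.
Round 4: B (all prey gone) → extinct.
No further losses. Total secondary extinctions: 7.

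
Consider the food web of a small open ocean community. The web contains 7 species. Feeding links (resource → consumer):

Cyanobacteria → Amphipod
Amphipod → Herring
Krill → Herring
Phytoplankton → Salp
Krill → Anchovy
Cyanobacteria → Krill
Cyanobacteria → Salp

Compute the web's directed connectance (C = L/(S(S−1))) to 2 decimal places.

C = 0.17

The web has S = 7 species and L = 7 feeding links.
C = L / (S(S−1)) = 7 / 42 = 0.1667 ≈ 0.17.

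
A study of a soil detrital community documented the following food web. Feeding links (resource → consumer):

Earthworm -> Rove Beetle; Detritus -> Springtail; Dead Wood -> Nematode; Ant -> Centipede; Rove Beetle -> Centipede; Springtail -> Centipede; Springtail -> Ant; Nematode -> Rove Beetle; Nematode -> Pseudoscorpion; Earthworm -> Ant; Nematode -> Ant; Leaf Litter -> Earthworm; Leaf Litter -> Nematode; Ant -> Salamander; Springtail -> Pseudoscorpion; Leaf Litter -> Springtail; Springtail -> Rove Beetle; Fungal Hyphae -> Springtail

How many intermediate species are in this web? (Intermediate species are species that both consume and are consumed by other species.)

5

Intermediate species (has both prey and predators): Earthworm, Nematode, Springtail, Ant, Rove Beetle.
Count: 5.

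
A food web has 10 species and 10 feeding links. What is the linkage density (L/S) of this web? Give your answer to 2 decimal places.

There are L = 10 links among S = 10 species.
L/S = 10/10 = 1.0000 ≈ 1.00.

L/S = 1.00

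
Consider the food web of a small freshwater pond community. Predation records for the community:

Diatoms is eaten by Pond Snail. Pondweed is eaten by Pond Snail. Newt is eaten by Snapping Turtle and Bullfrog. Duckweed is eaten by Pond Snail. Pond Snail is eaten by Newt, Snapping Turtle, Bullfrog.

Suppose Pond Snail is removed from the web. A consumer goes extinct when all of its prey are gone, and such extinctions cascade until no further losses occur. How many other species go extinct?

3

Remove Pond Snail.
Round 1: Newt (all prey gone) → extinct.
Round 2: Snapping Turtle (all prey gone), Bullfrog (all prey gone) → extinct.
No further losses. Total secondary extinctions: 3.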